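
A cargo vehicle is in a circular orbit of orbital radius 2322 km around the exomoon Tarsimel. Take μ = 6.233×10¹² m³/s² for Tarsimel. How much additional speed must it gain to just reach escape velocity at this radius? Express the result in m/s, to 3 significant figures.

r = 2322 km = 2.322×10⁶ m.
Circular speed v_c = √(μ/r) = 1638 m/s.
Escape speed v_esc = √(2μ/r) = √2 × v_c = 2317 m/s.
Δv = v_esc − v_c = 678.6 m/s.

Δv ≈ 679 m/s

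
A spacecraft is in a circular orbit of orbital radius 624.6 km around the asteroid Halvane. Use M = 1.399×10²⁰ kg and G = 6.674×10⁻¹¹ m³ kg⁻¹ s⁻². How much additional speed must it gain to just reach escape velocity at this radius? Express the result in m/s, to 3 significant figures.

μ = GM = 6.674×10⁻¹¹ × 1.399×10²⁰ = 9.337×10⁹ m³/s².
r = 624.6 km = 6.246×10⁵ m.
Circular speed v_c = √(μ/r) = 122.3 m/s.
Escape speed v_esc = √(2μ/r) = √2 × v_c = 172.9 m/s.
Δv = v_esc − v_c = 50.64 m/s.

Δv ≈ 50.6 m/s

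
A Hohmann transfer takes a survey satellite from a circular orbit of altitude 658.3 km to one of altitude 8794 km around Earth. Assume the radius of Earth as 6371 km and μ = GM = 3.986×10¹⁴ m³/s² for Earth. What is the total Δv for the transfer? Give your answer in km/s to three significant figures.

Δv_total ≈ 2.32 km/s

r₁ = 6371 + 658.3 = 7029.3 km = 7.0293×10⁶ m.
r₂ = 6371 + 8794 = 15165 km = 1.5165×10⁷ m.
Transfer ellipse a_t = (r₁ + r₂)/2 = 1.110×10⁷ m.
At r₁: circular v_c1 = √(μ/r₁) = 7530 m/s; transfer-perigee v_p = √[μ(2/r₁ − 1/a_t)] = 8803 m/s.
Δv₁ = v_p − v_c1 = 1273 m/s.
At r₂: circular v_c2 = √(μ/r₂) = 5127 m/s; transfer-apogee v_a = √[μ(2/r₂ − 1/a_t)] = 4080 m/s.
Δv₂ = v_c2 − v_a = 1046 m/s.
Total Δv = Δv₁ + Δv₂ = 2319 m/s = 2.319 km/s.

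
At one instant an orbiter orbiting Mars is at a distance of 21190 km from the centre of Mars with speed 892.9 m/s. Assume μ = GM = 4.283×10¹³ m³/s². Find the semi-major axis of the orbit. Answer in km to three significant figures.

a ≈ 13200 km

r = 2.119×10⁷ m.
Specific orbital energy ε = v²/2 − μ/r = (892.9)²/2 − 4.283×10¹³/2.119×10⁷ = -1.623×10⁶ J/kg.
Since ε = −μ/(2a), a = −μ/(2ε) = 1.320×10⁷ m = 13198 km.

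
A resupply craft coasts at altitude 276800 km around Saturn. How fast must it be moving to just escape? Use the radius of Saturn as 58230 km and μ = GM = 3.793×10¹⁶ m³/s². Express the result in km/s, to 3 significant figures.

r = 58230 + 276800 = 335030 km = 3.3503×10⁸ m.
Escape speed v_esc = √(2μ/r) = √(2 × 3.793×10¹⁶ / 3.350×10⁸) = √(2.264×10⁸) = 15050 m/s.
= 15.05 km/s.

v_esc ≈ 15.0 km/s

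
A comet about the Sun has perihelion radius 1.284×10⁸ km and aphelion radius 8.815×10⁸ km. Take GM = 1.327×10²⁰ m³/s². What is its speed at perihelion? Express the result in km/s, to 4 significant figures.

Semi-major axis a = (r_p + r_a)/2 = 5.0495×10⁸ km = 5.050×10¹¹ m.
Vis-viva: v² = μ(2/r − 1/a) = 1.327×10²⁰ × (1.558×10⁻¹¹ − 1.980×10⁻¹²) = 1.804×10⁹ m²/s².
v = 42480 m/s = 42.48 km/s.

v ≈ 42.48 km/s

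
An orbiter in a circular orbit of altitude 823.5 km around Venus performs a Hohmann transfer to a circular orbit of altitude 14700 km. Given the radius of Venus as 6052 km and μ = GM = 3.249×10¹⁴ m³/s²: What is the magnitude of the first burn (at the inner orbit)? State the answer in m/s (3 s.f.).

Δv ≈ 1550 m/s

r₁ = 6052 + 823.5 = 6875.5 km = 6.8755×10⁶ m.
r₂ = 6052 + 14700 = 20752 km = 2.0752×10⁷ m.
Transfer ellipse a_t = (r₁ + r₂)/2 = 1.381×10⁷ m.
At r₁: circular v_c1 = √(μ/r₁) = 6874 m/s; transfer-periapsis v_p = √[μ(2/r₁ − 1/a_t)] = 8426 m/s.
Δv₁ = v_p − v_c1 = 1551 m/s.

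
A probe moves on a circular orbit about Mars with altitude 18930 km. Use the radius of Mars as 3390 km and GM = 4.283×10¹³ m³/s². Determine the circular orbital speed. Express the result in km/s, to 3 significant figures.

r = 3390 + 18930 = 22320 km = 2.2320×10⁷ m.
For a circular orbit v = √(μ/r) = √(4.283×10¹³ / 2.232×10⁷) = √(1.919×10⁶) = 1385 m/s.
That is 1.385 km/s.

v ≈ 1.39 km/s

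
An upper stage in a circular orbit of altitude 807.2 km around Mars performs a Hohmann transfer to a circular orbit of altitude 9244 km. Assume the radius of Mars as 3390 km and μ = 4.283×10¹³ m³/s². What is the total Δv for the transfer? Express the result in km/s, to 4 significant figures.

r₁ = 3390 + 807.2 = 4197.2 km = 4.1972×10⁶ m.
r₂ = 3390 + 9244 = 12634 km = 1.2634×10⁷ m.
Transfer ellipse a_t = (r₁ + r₂)/2 = 8.416×10⁶ m.
At r₁: circular v_c1 = √(μ/r₁) = 3194 m/s; transfer-periapsis v_p = √[μ(2/r₁ − 1/a_t)] = 3914 m/s.
Δv₁ = v_p − v_c1 = 719.6 m/s.
At r₂: circular v_c2 = √(μ/r₂) = 1841 m/s; transfer-apoapsis v_a = √[μ(2/r₂ − 1/a_t)] = 1300 m/s.
Δv₂ = v_c2 − v_a = 540.9 m/s.
Total Δv = Δv₁ + Δv₂ = 1260 m/s = 1.260 km/s.

Δv_total ≈ 1.260 km/s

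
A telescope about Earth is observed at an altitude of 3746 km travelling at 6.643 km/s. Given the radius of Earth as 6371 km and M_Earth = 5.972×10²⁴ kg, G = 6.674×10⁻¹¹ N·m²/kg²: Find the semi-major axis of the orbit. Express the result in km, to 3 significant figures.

μ = GM = 6.674×10⁻¹¹ × 5.972×10²⁴ = 3.986×10¹⁴ m³/s².
r = 6371 + 3746 = 10117 km = 1.012×10⁷ m.
Vis-viva rearranged: 1/a = 2/r − v²/μ = 1.977×10⁻⁷ − 1.107×10⁻⁷ = 8.697×10⁻⁸ m⁻¹.
a = 1.150×10⁷ m = 11498 km.

a ≈ 11500 km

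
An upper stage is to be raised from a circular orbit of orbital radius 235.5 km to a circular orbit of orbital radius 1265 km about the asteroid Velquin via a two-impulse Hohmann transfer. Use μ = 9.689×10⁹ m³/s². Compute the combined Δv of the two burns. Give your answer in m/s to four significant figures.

Δv_total ≈ 99.03 m/s

r₁ = 235.5 km = 2.355×10⁵ m.
r₂ = 1265 km = 1.265×10⁶ m.
Transfer ellipse a_t = (r₁ + r₂)/2 = 7.502×10⁵ m.
At r₁: circular v_c1 = √(μ/r₁) = 202.8 m/s; transfer-periapsis v_p = √[μ(2/r₁ − 1/a_t)] = 263.4 m/s.
Δv₁ = v_p − v_c1 = 60.55 m/s.
At r₂: circular v_c2 = √(μ/r₂) = 87.52 m/s; transfer-apoapsis v_a = √[μ(2/r₂ − 1/a_t)] = 49.03 m/s.
Δv₂ = v_c2 − v_a = 38.48 m/s.
Total Δv = Δv₁ + Δv₂ = 99.03 m/s.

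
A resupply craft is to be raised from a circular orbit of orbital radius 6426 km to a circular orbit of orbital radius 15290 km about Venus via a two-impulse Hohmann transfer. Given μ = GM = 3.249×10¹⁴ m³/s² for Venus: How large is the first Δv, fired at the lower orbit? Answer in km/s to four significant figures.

Δv ≈ 1.327 km/s

r₁ = 6426 km = 6.426×10⁶ m.
r₂ = 15290 km = 1.529×10⁷ m.
Transfer ellipse a_t = (r₁ + r₂)/2 = 1.086×10⁷ m.
At r₁: circular v_c1 = √(μ/r₁) = 7111 m/s; transfer-periapsis v_p = √[μ(2/r₁ − 1/a_t)] = 8438 m/s.
Δv₁ = v_p − v_c1 = 1327 m/s.
= 1.327 km/s.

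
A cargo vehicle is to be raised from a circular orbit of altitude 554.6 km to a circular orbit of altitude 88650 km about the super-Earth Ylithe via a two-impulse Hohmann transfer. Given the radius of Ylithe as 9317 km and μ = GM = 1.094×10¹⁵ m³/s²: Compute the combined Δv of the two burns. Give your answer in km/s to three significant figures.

r₁ = 9317 + 554.6 = 9871.6 km = 9.8716×10⁶ m.
r₂ = 9317 + 88650 = 97967 km = 9.7967×10⁷ m.
Transfer ellipse a_t = (r₁ + r₂)/2 = 5.392×10⁷ m.
At r₁: circular v_c1 = √(μ/r₁) = 10530 m/s; transfer-periapsis v_p = √[μ(2/r₁ − 1/a_t)] = 14190 m/s.
Δv₁ = v_p − v_c1 = 3663 m/s.
At r₂: circular v_c2 = √(μ/r₂) = 3342 m/s; transfer-apoapsis v_a = √[μ(2/r₂ − 1/a_t)] = 1430 m/s.
Δv₂ = v_c2 − v_a = 1912 m/s.
Total Δv = Δv₁ + Δv₂ = 5575 m/s = 5.575 km/s.

Δv_total ≈ 5.57 km/s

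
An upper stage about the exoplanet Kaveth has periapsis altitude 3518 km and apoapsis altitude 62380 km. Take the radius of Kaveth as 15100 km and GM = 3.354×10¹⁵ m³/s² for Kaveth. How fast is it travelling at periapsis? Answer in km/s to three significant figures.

r_p = 15100 + 3518 = 18618 km = 1.8618×10⁷ m.
r_a = 15100 + 62380 = 77480 km = 7.7480×10⁷ m.
Semi-major axis a = (r_p + r_a)/2 = 48049 km = 4.805×10⁷ m.
Vis-viva: v² = μ(2/r − 1/a) = 3.354×10¹⁵ × (1.074×10⁻⁷ − 2.081×10⁻⁸) = 2.905×10⁸ m²/s².
v = 17040 m/s = 17.04 km/s.

v ≈ 17.0 km/s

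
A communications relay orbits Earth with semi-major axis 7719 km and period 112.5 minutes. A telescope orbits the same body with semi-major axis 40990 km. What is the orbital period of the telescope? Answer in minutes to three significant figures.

T₂ ≈ 1380 minutes

Kepler's third law: T² ∝ a³, so T₂ = T₁ (a₂/a₁)^(3/2).
a₂/a₁ = 5.310, (a₂/a₁)^(3/2) = 12.24.
T₂ = 112.5 × 12.24 = 1377 minutes.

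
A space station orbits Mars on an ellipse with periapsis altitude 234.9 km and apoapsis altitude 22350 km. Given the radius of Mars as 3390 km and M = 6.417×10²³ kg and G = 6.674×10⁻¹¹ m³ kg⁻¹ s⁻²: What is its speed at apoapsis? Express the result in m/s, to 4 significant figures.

v ≈ 640.9 m/s

μ = GM = 6.674×10⁻¹¹ × 6.417×10²³ = 4.283×10¹³ m³/s².
r_p = 3390 + 234.9 = 3624.9 km = 3.6249×10⁶ m.
r_a = 3390 + 22350 = 25740 km = 2.5740×10⁷ m.
Semi-major axis a = (r_p + r_a)/2 = 14682 km = 1.468×10⁷ m.
Vis-viva: v² = μ(2/r − 1/a) = 4.283×10¹³ × (7.770×10⁻⁸ − 6.811×10⁻⁸) = 4.108×10⁵ m²/s².
v = 640.9 m/s.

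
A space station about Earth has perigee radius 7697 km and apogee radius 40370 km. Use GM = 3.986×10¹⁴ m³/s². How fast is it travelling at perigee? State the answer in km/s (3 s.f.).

Semi-major axis a = (r_p + r_a)/2 = 24034 km = 2.403×10⁷ m.
Vis-viva: v² = μ(2/r − 1/a) = 3.986×10¹⁴ × (2.598×10⁻⁷ − 4.161×10⁻⁸) = 8.699×10⁷ m²/s².
v = 9327 m/s = 9.327 km/s.

v ≈ 9.33 km/s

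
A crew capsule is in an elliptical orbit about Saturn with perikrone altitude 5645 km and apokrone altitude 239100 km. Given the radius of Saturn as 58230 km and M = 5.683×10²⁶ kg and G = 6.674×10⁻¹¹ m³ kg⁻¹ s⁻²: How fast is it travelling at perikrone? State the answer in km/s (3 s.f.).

v ≈ 31.3 km/s

μ = GM = 6.674×10⁻¹¹ × 5.683×10²⁶ = 3.793×10¹⁶ m³/s².
r_p = 58230 + 5645 = 63875 km = 6.3875×10⁷ m.
r_a = 58230 + 239100 = 297330 km = 2.9733×10⁸ m.
Semi-major axis a = (r_p + r_a)/2 = 1.8060×10⁵ km = 1.806×10⁸ m.
Vis-viva: v² = μ(2/r − 1/a) = 3.793×10¹⁶ × (3.131×10⁻⁸ − 5.537×10⁻⁹) = 9.776×10⁸ m²/s².
v = 31270 m/s = 31.27 km/s.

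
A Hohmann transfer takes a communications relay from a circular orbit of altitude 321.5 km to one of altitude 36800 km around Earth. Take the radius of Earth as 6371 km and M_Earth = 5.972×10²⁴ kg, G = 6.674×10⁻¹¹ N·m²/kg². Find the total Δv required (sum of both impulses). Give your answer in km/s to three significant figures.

μ = GM = 6.674×10⁻¹¹ × 5.972×10²⁴ = 3.986×10¹⁴ m³/s².
r₁ = 6371 + 321.5 = 6692.5 km = 6.6925×10⁶ m.
r₂ = 6371 + 36800 = 43171 km = 4.3171×10⁷ m.
Transfer ellipse a_t = (r₁ + r₂)/2 = 2.493×10⁷ m.
At r₁: circular v_c1 = √(μ/r₁) = 7717 m/s; transfer-perigee v_p = √[μ(2/r₁ − 1/a_t)] = 10150 m/s.
Δv₁ = v_p − v_c1 = 2438 m/s.
At r₂: circular v_c2 = √(μ/r₂) = 3038 m/s; transfer-apogee v_a = √[μ(2/r₂ − 1/a_t)] = 1574 m/s.
Δv₂ = v_c2 − v_a = 1464 m/s.
Total Δv = Δv₁ + Δv₂ = 3902 m/s = 3.902 km/s.

Δv_total ≈ 3.90 km/s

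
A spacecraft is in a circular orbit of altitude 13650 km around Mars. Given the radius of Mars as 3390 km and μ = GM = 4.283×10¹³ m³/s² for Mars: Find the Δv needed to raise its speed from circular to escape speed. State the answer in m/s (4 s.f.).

r = 3390 + 13650 = 17040 km = 1.7040×10⁷ m.
Circular speed v_c = √(μ/r) = 1585 m/s.
Escape speed v_esc = √(2μ/r) = √2 × v_c = 2242 m/s.
Δv = v_esc − v_c = 656.7 m/s.

Δv ≈ 656.7 m/s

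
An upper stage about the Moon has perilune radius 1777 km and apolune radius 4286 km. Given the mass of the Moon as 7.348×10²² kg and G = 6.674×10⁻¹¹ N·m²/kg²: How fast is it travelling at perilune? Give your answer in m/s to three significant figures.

v ≈ 1980 m/s

μ = GM = 6.674×10⁻¹¹ × 7.348×10²² = 4.904×10¹² m³/s².
Semi-major axis a = (r_p + r_a)/2 = 3031.5 km = 3.032×10⁶ m.
Vis-viva: v² = μ(2/r − 1/a) = 4.904×10¹² × (1.125×10⁻⁶ − 3.299×10⁻⁷) = 3.902×10⁶ m²/s².
v = 1975 m/s.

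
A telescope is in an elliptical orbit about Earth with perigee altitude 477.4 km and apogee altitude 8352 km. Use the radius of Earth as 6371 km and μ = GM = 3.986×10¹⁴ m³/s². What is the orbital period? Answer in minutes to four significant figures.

r_p = 6371 + 477.4 = 6848.4 km = 6.8484×10⁶ m.
r_a = 6371 + 8352 = 14723 km = 1.4723×10⁷ m.
Semi-major axis a = (r_p + r_a)/2 = (6848.4 + 14723)/2 = 10786 km = 1.079×10⁷ m.
By Kepler's third law T = 2π√(a³/μ) = 2π × 1.774×10³ = 1.115×10⁴ s.
= 185.8 minutes.

T ≈ 185.8 minutes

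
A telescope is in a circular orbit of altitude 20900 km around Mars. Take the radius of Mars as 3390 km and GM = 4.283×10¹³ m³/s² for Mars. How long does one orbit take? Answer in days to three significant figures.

r = 3390 + 20900 = 24290 km = 2.4290×10⁷ m.
Kepler's third law: T = 2π√(r³/μ) = 2π√((2.429×10⁷)³ / 4.283×10¹³).
r³/μ = 3.346×10⁸ s², so T = 2π × 1.829×10⁴ = 1.149×10⁵ s.
Converting: 1.149×10⁵ s ÷ 86400 = 1.330 days.

T ≈ 1.33 days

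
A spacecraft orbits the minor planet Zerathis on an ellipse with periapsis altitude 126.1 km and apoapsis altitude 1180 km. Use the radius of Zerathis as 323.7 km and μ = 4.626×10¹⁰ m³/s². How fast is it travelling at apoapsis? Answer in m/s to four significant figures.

v ≈ 119.0 m/s

r_p = 323.7 + 126.1 = 449.80 km = 4.4980×10⁵ m.
r_a = 323.7 + 1180 = 1503.7 km = 1.5037×10⁶ m.
Semi-major axis a = (r_p + r_a)/2 = 976.75 km = 9.768×10⁵ m.
Vis-viva: v² = μ(2/r − 1/a) = 4.626×10¹⁰ × (1.330×10⁻⁶ − 1.024×10⁻⁶) = 1.417×10⁴ m²/s².
v = 119.0 m/s.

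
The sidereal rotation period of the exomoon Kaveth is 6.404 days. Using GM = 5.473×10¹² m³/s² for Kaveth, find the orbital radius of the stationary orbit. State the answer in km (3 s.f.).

r_sync ≈ 34900 km

T = 6.404 days = 5.533×10⁵ s.
A synchronous orbit has period T, so by Kepler's third law a = (μT²/4π²)^(1/3).
μT²/4π² = 5.473×10¹² × (5.533×10⁵)² / 39.48 = 4.244×10²² m³.
a = 3.488×10⁷ m = 34882 km.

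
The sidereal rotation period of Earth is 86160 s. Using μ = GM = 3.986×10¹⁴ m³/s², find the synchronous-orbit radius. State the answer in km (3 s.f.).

A synchronous orbit has period T, so by Kepler's third law a = (μT²/4π²)^(1/3).
μT²/4π² = 3.986×10¹⁴ × (8.616×10⁴)² / 39.48 = 7.495×10²² m³.
a = 4.216×10⁷ m = 42163 km.

r_sync ≈ 42200 km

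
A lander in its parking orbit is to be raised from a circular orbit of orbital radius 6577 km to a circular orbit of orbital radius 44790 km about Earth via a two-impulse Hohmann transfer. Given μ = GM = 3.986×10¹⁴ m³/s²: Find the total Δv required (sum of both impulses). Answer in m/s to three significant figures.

Δv_total ≈ 3970 m/s

r₁ = 6577 km = 6.577×10⁶ m.
r₂ = 44790 km = 4.479×10⁷ m.
Transfer ellipse a_t = (r₁ + r₂)/2 = 2.568×10⁷ m.
At r₁: circular v_c1 = √(μ/r₁) = 7785 m/s; transfer-perigee v_p = √[μ(2/r₁ − 1/a_t)] = 10280 m/s.
Δv₁ = v_p − v_c1 = 2496 m/s.
At r₂: circular v_c2 = √(μ/r₂) = 2983 m/s; transfer-apogee v_a = √[μ(2/r₂ − 1/a_t)] = 1510 m/s.
Δv₂ = v_c2 − v_a = 1474 m/s.
Total Δv = Δv₁ + Δv₂ = 3969 m/s.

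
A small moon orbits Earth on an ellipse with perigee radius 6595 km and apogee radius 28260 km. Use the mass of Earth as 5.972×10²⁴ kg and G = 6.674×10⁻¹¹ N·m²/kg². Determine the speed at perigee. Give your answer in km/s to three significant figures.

v ≈ 9.90 km/s

μ = GM = 6.674×10⁻¹¹ × 5.972×10²⁴ = 3.986×10¹⁴ m³/s².
Semi-major axis a = (r_p + r_a)/2 = 17428 km = 1.743×10⁷ m.
Vis-viva: v² = μ(2/r − 1/a) = 3.986×10¹⁴ × (3.033×10⁻⁷ − 5.738×10⁻⁸) = 9.800×10⁷ m²/s².
v = 9900 m/s = 9.900 km/s.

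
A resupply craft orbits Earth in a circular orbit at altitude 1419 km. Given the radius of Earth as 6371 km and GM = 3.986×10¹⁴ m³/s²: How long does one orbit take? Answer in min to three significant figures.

r = 6371 + 1419 = 7790.0 km = 7.7900×10⁶ m.
Kepler's third law: T = 2π√(r³/μ) = 2π√((7.790×10⁶)³ / 3.986×10¹⁴).
r³/μ = 1.186×10⁶ s², so T = 2π × 1.089×10³ = 6.843×10³ s.
Converting: 6.843×10³ s ÷ 60.00 = 114.0 min.

T ≈ 114 min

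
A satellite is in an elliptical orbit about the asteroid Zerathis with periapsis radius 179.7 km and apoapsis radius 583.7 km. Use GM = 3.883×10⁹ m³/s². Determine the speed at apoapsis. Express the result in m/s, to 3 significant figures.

v ≈ 56.0 m/s

Semi-major axis a = (r_p + r_a)/2 = 381.70 km = 3.817×10⁵ m.
Vis-viva: v² = μ(2/r − 1/a) = 3.883×10⁹ × (3.426×10⁻⁶ − 2.620×10⁻⁶) = 3.132×10³ m²/s².
v = 55.96 m/s.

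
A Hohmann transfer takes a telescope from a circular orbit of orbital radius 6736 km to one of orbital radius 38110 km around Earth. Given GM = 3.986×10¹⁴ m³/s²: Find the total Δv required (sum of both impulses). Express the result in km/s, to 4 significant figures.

Δv_total ≈ 3.798 km/s

r₁ = 6736 km = 6.736×10⁶ m.
r₂ = 38110 km = 3.811×10⁷ m.
Transfer ellipse a_t = (r₁ + r₂)/2 = 2.242×10⁷ m.
At r₁: circular v_c1 = √(μ/r₁) = 7693 m/s; transfer-perigee v_p = √[μ(2/r₁ − 1/a_t)] = 10030 m/s.
Δv₁ = v_p − v_c1 = 2336 m/s.
At r₂: circular v_c2 = √(μ/r₂) = 3234 m/s; transfer-apogee v_a = √[μ(2/r₂ − 1/a_t)] = 1773 m/s.
Δv₂ = v_c2 − v_a = 1461 m/s.
Total Δv = Δv₁ + Δv₂ = 3798 m/s = 3.798 km/s.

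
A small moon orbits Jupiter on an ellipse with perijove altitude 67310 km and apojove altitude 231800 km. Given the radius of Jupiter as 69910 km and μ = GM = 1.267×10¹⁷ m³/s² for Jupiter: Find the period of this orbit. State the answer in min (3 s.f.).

T ≈ 957 min

r_p = 69910 + 67310 = 137220 km = 1.3722×10⁸ m.
r_a = 69910 + 231800 = 301710 km = 3.0171×10⁸ m.
Semi-major axis a = (r_p + r_a)/2 = (1.3722×10⁵ + 3.0171×10⁵)/2 = 2.1946×10⁵ km = 2.195×10⁸ m.
By Kepler's third law T = 2π√(a³/μ) = 2π × 9.134×10³ = 5.739×10⁴ s.
= 956.5 min.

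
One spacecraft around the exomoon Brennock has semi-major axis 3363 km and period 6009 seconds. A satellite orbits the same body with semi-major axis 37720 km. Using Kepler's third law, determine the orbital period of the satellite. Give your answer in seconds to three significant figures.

T₂ ≈ 2.26×10⁵ seconds

Kepler's third law: T² ∝ a³, so T₂ = T₁ (a₂/a₁)^(3/2).
a₂/a₁ = 11.22, (a₂/a₁)^(3/2) = 37.56.
T₂ = 6009 × 37.56 = 2.257×10⁵ seconds.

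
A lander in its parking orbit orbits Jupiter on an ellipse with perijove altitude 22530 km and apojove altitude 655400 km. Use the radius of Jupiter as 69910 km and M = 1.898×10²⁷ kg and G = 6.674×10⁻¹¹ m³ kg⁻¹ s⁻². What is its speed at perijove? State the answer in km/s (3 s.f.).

v ≈ 49.3 km/s

μ = GM = 6.674×10⁻¹¹ × 1.898×10²⁷ = 1.267×10¹⁷ m³/s².
r_p = 69910 + 22530 = 92440 km = 9.2440×10⁷ m.
r_a = 69910 + 655400 = 725310 km = 7.2531×10⁸ m.
Semi-major axis a = (r_p + r_a)/2 = 4.0888×10⁵ km = 4.089×10⁸ m.
Vis-viva: v² = μ(2/r − 1/a) = 1.267×10¹⁷ × (2.164×10⁻⁸ − 2.446×10⁻⁹) = 2.431×10⁹ m²/s².
v = 49300 m/s = 49.30 km/s.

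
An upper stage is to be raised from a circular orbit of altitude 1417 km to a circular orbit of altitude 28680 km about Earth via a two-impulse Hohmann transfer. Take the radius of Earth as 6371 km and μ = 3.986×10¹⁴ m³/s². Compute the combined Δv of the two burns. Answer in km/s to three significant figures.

Δv_total ≈ 3.34 km/s

r₁ = 6371 + 1417 = 7788.0 km = 7.7880×10⁶ m.
r₂ = 6371 + 28680 = 35051 km = 3.5051×10⁷ m.
Transfer ellipse a_t = (r₁ + r₂)/2 = 2.142×10⁷ m.
At r₁: circular v_c1 = √(μ/r₁) = 7154 m/s; transfer-perigee v_p = √[μ(2/r₁ − 1/a_t)] = 9152 m/s.
Δv₁ = v_p − v_c1 = 1998 m/s.
At r₂: circular v_c2 = √(μ/r₂) = 3372 m/s; transfer-apogee v_a = √[μ(2/r₂ − 1/a_t)] = 2033 m/s.
Δv₂ = v_c2 − v_a = 1339 m/s.
Total Δv = Δv₁ + Δv₂ = 3336 m/s = 3.336 km/s.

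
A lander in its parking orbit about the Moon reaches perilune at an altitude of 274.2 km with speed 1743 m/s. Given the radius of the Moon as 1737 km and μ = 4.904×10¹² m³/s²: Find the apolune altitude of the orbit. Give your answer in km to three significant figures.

r_p = 1737 + 274.2 = 2011.2 km = 2.011×10⁶ m.
Specific energy ε = v²/2 − μ/r = -9.193×10⁵ J/kg, so a = −μ/(2ε) = 2.667×10⁶ m.
The apsides satisfy r_p + r_a = 2a, so the apolune radius is 2a − r_p = 3.323×10⁶ m = 3323.2 km.
Apolune altitude = 3323.2 − 1737 = 1586.2 km.

apolune altitude ≈ 1590 km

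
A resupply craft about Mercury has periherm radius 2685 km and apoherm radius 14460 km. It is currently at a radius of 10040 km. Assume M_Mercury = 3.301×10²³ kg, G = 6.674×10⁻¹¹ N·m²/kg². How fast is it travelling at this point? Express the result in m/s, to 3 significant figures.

v ≈ 1350 m/s

μ = GM = 6.674×10⁻¹¹ × 3.301×10²³ = 2.203×10¹³ m³/s².
Semi-major axis a = (r_p + r_a)/2 = 8572.5 km = 8.572×10⁶ m.
Vis-viva: v² = μ(2/r − 1/a) = 2.203×10¹³ × (1.992×10⁻⁷ − 1.167×10⁻⁷) = 1.819×10⁶ m²/s².
v = 1349 m/s.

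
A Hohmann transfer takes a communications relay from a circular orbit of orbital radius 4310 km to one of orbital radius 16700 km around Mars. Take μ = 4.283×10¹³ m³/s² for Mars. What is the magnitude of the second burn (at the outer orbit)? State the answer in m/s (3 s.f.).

Δv ≈ 576 m/s

r₁ = 4310 km = 4.310×10⁶ m.
r₂ = 16700 km = 1.670×10⁷ m.
Transfer ellipse a_t = (r₁ + r₂)/2 = 1.050×10⁷ m.
At r₁: circular v_c1 = √(μ/r₁) = 3152 m/s; transfer-periapsis v_p = √[μ(2/r₁ − 1/a_t)] = 3975 m/s.
At r₂: circular v_c2 = √(μ/r₂) = 1601 m/s; transfer-apoapsis v_a = √[μ(2/r₂ − 1/a_t)] = 1026 m/s.
Δv₂ = v_c2 − v_a = 575.7 m/s.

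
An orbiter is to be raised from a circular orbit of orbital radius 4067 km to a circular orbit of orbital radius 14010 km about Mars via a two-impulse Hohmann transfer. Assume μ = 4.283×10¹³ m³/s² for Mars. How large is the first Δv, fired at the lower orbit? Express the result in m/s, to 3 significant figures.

Δv ≈ 795 m/s

r₁ = 4067 km = 4.067×10⁶ m.
r₂ = 14010 km = 1.401×10⁷ m.
Transfer ellipse a_t = (r₁ + r₂)/2 = 9.038×10⁶ m.
At r₁: circular v_c1 = √(μ/r₁) = 3245 m/s; transfer-periapsis v_p = √[μ(2/r₁ − 1/a_t)] = 4040 m/s.
Δv₁ = v_p − v_c1 = 795.1 m/s.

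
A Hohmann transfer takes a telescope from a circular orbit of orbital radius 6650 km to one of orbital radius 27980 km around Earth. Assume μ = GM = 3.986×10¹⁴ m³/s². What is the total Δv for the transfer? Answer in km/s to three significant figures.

r₁ = 6650 km = 6.650×10⁶ m.
r₂ = 27980 km = 2.798×10⁷ m.
Transfer ellipse a_t = (r₁ + r₂)/2 = 1.732×10⁷ m.
At r₁: circular v_c1 = √(μ/r₁) = 7742 m/s; transfer-perigee v_p = √[μ(2/r₁ − 1/a_t)] = 9842 m/s.
Δv₁ = v_p − v_c1 = 2100 m/s.
At r₂: circular v_c2 = √(μ/r₂) = 3774 m/s; transfer-apogee v_a = √[μ(2/r₂ − 1/a_t)] = 2339 m/s.
Δv₂ = v_c2 − v_a = 1435 m/s.
Total Δv = Δv₁ + Δv₂ = 3535 m/s = 3.535 km/s.

Δv_total ≈ 3.53 km/s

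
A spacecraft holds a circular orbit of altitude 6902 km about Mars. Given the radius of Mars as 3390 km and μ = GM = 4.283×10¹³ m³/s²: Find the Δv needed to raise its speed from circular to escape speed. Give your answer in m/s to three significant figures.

Δv ≈ 845 m/s

r = 3390 + 6902 = 10292 km = 1.0292×10⁷ m.
Circular speed v_c = √(μ/r) = 2040 m/s.
Escape speed v_esc = √(2μ/r) = √2 × v_c = 2885 m/s.
Δv = v_esc − v_c = 845.0 m/s.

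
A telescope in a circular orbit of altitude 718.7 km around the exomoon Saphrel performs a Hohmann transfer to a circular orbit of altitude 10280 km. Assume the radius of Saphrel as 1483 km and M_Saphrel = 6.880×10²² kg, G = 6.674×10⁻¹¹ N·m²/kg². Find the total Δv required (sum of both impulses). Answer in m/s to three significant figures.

Δv_total ≈ 704 m/s

μ = GM = 6.674×10⁻¹¹ × 6.880×10²² = 4.592×10¹² m³/s².
r₁ = 1483 + 718.7 = 2201.7 km = 2.2017×10⁶ m.
r₂ = 1483 + 10280 = 11763 km = 1.1763×10⁷ m.
Transfer ellipse a_t = (r₁ + r₂)/2 = 6.982×10⁶ m.
At r₁: circular v_c1 = √(μ/r₁) = 1444 m/s; transfer-periapsis v_p = √[μ(2/r₁ − 1/a_t)] = 1874 m/s.
Δv₁ = v_p − v_c1 = 430.3 m/s.
At r₂: circular v_c2 = √(μ/r₂) = 624.8 m/s; transfer-apoapsis v_a = √[μ(2/r₂ − 1/a_t)] = 350.8 m/s.
Δv₂ = v_c2 − v_a = 273.9 m/s.
Total Δv = Δv₁ + Δv₂ = 704.2 m/s.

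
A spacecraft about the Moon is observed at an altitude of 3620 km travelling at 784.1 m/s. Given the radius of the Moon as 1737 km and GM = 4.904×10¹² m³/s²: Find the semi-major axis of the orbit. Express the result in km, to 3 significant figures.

r = 1737 + 3620 = 5357.0 km = 5.357×10⁶ m.
Specific orbital energy ε = v²/2 − μ/r = (784.1)²/2 − 4.904×10¹²/5.357×10⁶ = -6.080×10⁵ J/kg.
Since ε = −μ/(2a), a = −μ/(2ε) = 4.033×10⁶ m = 4032.7 km.

a ≈ 4030 km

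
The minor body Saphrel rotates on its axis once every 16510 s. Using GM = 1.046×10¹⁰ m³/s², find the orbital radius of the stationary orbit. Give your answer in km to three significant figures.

r_sync ≈ 416 km

A synchronous orbit has period T, so by Kepler's third law a = (μT²/4π²)^(1/3).
μT²/4π² = 1.046×10¹⁰ × (1.651×10⁴)² / 39.48 = 7.222×10¹⁶ m³.
a = 4.164×10⁵ m = 416.44 km.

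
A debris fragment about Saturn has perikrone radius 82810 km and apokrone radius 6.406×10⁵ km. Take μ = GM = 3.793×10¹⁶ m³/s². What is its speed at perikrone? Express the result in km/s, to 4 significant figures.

v ≈ 28.48 km/s

Semi-major axis a = (r_p + r_a)/2 = 3.6170×10⁵ km = 3.617×10⁸ m.
Vis-viva: v² = μ(2/r − 1/a) = 3.793×10¹⁶ × (2.415×10⁻⁸ − 2.765×10⁻⁹) = 8.112×10⁸ m²/s².
v = 28480 m/s = 28.48 km/s.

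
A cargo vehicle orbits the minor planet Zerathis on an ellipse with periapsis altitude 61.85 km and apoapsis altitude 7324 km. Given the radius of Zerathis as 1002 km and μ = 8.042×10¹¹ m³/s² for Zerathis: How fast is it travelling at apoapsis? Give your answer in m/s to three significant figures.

r_p = 1002 + 61.85 = 1063.8 km = 1.0638×10⁶ m.
r_a = 1002 + 7324 = 8326.0 km = 8.3260×10⁶ m.
Semi-major axis a = (r_p + r_a)/2 = 4694.9 km = 4.695×10⁶ m.
Vis-viva: v² = μ(2/r − 1/a) = 8.042×10¹¹ × (2.402×10⁻⁷ − 2.130×10⁻⁷) = 2.189×10⁴ m²/s².
v = 147.9 m/s.

v ≈ 148 m/s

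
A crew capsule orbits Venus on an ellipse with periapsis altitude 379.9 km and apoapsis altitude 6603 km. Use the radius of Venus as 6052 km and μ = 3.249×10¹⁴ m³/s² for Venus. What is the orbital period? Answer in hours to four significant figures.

r_p = 6052 + 379.9 = 6431.9 km = 6.4319×10⁶ m.
r_a = 6052 + 6603 = 12655 km = 1.2655×10⁷ m.
Semi-major axis a = (r_p + r_a)/2 = (6431.9 + 12655)/2 = 9543.5 km = 9.543×10⁶ m.
By Kepler's third law T = 2π√(a³/μ) = 2π × 1.636×10³ = 1.028×10⁴ s.
= 2.855 hours.

T ≈ 2.855 hours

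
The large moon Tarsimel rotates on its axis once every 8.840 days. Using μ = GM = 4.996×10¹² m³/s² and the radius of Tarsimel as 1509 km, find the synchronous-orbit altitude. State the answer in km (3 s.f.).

T = 8.840 days = 7.638×10⁵ s.
A synchronous orbit has period T, so by Kepler's third law a = (μT²/4π²)^(1/3).
μT²/4π² = 4.996×10¹² × (7.638×10⁵)² / 39.48 = 7.382×10²² m³.
a = 4.195×10⁷ m = 41950 km.
Altitude h = a − R = 41950 − 1509 = 40441 km.

h_sync ≈ 40400 km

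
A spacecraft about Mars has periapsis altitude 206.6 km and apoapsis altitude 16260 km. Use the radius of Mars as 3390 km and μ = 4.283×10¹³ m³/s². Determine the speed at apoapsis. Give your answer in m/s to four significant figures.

v ≈ 821.2 m/s

r_p = 3390 + 206.6 = 3596.6 km = 3.5966×10⁶ m.
r_a = 3390 + 16260 = 19650 km = 1.9650×10⁷ m.
Semi-major axis a = (r_p + r_a)/2 = 11623 km = 1.162×10⁷ m.
Vis-viva: v² = μ(2/r − 1/a) = 4.283×10¹³ × (1.018×10⁻⁷ − 8.603×10⁻⁸) = 6.744×10⁵ m²/s².
v = 821.2 m/s.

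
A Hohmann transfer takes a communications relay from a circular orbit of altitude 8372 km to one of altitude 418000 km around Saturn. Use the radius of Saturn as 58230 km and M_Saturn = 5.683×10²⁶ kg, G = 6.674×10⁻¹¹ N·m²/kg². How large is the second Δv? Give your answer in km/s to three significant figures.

Δv ≈ 4.50 km/s

μ = GM = 6.674×10⁻¹¹ × 5.683×10²⁶ = 3.793×10¹⁶ m³/s².
r₁ = 58230 + 8372 = 66602 km = 6.6602×10⁷ m.
r₂ = 58230 + 418000 = 476230 km = 4.7623×10⁸ m.
Transfer ellipse a_t = (r₁ + r₂)/2 = 2.714×10⁸ m.
At r₁: circular v_c1 = √(μ/r₁) = 23860 m/s; transfer-perikrone v_p = √[μ(2/r₁ − 1/a_t)] = 31610 m/s.
At r₂: circular v_c2 = √(μ/r₂) = 8924 m/s; transfer-apokrone v_a = √[μ(2/r₂ − 1/a_t)] = 4421 m/s.
Δv₂ = v_c2 − v_a = 4504 m/s.
= 4.504 km/s.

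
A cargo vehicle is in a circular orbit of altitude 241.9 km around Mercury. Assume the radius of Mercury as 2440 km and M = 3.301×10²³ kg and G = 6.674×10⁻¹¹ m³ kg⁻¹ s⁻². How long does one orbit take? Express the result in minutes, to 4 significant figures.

μ = GM = 6.674×10⁻¹¹ × 3.301×10²³ = 2.203×10¹³ m³/s².
r = 2440 + 241.9 = 2681.9 km = 2.6819×10⁶ m.
Kepler's third law: T = 2π√(r³/μ) = 2π√((2.682×10⁶)³ / 2.203×10¹³).
r³/μ = 8.756×10⁵ s², so T = 2π × 9.357×10² = 5.879×10³ s.
Converting: 5.879×10³ s ÷ 60.00 = 97.99 minutes.

T ≈ 97.99 minutes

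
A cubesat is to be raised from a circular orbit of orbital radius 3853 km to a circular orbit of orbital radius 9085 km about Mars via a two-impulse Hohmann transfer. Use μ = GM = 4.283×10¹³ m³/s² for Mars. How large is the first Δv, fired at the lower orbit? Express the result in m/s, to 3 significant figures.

Δv ≈ 617 m/s

r₁ = 3853 km = 3.853×10⁶ m.
r₂ = 9085 km = 9.085×10⁶ m.
Transfer ellipse a_t = (r₁ + r₂)/2 = 6.469×10⁶ m.
At r₁: circular v_c1 = √(μ/r₁) = 3334 m/s; transfer-periapsis v_p = √[μ(2/r₁ − 1/a_t)] = 3951 m/s.
Δv₁ = v_p − v_c1 = 617.0 m/s.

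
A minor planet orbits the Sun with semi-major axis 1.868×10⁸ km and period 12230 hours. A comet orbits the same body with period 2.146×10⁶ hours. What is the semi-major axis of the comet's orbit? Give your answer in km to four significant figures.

Kepler's third law: a³ ∝ T², so a₂ = a₁ (T₂/T₁)^(2/3).
T₂/T₁ = 175.5, (T₂/T₁)^(2/3) = 31.34.
a₂ = 1.868×10⁸ × 31.34 = 5.855×10⁹ km.

a₂ ≈ 5.855×10⁹ km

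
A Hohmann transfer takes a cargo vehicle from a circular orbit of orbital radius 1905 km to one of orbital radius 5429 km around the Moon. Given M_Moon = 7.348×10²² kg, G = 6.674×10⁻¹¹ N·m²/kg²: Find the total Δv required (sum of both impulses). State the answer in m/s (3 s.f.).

μ = GM = 6.674×10⁻¹¹ × 7.348×10²² = 4.904×10¹² m³/s².
r₁ = 1905 km = 1.905×10⁶ m.
r₂ = 5429 km = 5.429×10⁶ m.
Transfer ellipse a_t = (r₁ + r₂)/2 = 3.667×10⁶ m.
At r₁: circular v_c1 = √(μ/r₁) = 1604 m/s; transfer-perilune v_p = √[μ(2/r₁ − 1/a_t)] = 1952 m/s.
Δv₁ = v_p − v_c1 = 347.8 m/s.
At r₂: circular v_c2 = √(μ/r₂) = 950.4 m/s; transfer-apolune v_a = √[μ(2/r₂ − 1/a_t)] = 685.0 m/s.
Δv₂ = v_c2 − v_a = 265.4 m/s.
Total Δv = Δv₁ + Δv₂ = 613.2 m/s.

Δv_total ≈ 613 m/s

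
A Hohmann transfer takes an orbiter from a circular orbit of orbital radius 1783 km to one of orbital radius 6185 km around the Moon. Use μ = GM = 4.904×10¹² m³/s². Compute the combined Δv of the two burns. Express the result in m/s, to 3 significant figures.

Δv_total ≈ 703 m/s

r₁ = 1783 km = 1.783×10⁶ m.
r₂ = 6185 km = 6.185×10⁶ m.
Transfer ellipse a_t = (r₁ + r₂)/2 = 3.984×10⁶ m.
At r₁: circular v_c1 = √(μ/r₁) = 1658 m/s; transfer-perilune v_p = √[μ(2/r₁ − 1/a_t)] = 2066 m/s.
Δv₁ = v_p − v_c1 = 407.9 m/s.
At r₂: circular v_c2 = √(μ/r₂) = 890.4 m/s; transfer-apolune v_a = √[μ(2/r₂ − 1/a_t)] = 595.7 m/s.
Δv₂ = v_c2 − v_a = 294.7 m/s.
Total Δv = Δv₁ + Δv₂ = 702.7 m/s.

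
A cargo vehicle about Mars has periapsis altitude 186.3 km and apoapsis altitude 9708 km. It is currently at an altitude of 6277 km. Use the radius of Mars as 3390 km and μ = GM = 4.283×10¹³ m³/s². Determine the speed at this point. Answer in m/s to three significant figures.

r_p = 3390 + 186.3 = 3576.3 km = 3.5763×10⁶ m.
r_a = 3390 + 9708 = 13098 km = 1.3098×10⁷ m.
r = 3390 + 6277 = 9667.0 km = 9.667×10⁶ m.
Semi-major axis a = (r_p + r_a)/2 = 8337.1 km = 8.337×10⁶ m.
Vis-viva: v² = μ(2/r − 1/a) = 4.283×10¹³ × (2.069×10⁻⁷ − 1.199×10⁻⁷) = 3.724×10⁶ m²/s².
v = 1930 m/s.

v ≈ 1930 m/s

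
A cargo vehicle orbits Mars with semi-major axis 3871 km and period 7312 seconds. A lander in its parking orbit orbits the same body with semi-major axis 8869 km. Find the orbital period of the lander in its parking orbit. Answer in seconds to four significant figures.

Kepler's third law: T² ∝ a³, so T₂ = T₁ (a₂/a₁)^(3/2).
a₂/a₁ = 2.291, (a₂/a₁)^(3/2) = 3.468.
T₂ = 7312 × 3.468 = 25360 seconds.

T₂ ≈ 25360 seconds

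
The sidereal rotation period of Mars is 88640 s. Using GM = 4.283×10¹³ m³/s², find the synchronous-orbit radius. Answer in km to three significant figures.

A synchronous orbit has period T, so by Kepler's third law a = (μT²/4π²)^(1/3).
μT²/4π² = 4.283×10¹³ × (8.864×10⁴)² / 39.48 = 8.524×10²¹ m³.
a = 2.043×10⁷ m = 20428 km.

r_sync ≈ 20400 km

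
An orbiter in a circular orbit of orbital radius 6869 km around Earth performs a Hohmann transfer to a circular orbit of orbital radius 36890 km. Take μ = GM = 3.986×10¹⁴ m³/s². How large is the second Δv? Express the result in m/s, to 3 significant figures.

Δv ≈ 1450 m/s

r₁ = 6869 km = 6.869×10⁶ m.
r₂ = 36890 km = 3.689×10⁷ m.
Transfer ellipse a_t = (r₁ + r₂)/2 = 2.188×10⁷ m.
At r₁: circular v_c1 = √(μ/r₁) = 7618 m/s; transfer-perigee v_p = √[μ(2/r₁ − 1/a_t)] = 9891 m/s.
At r₂: circular v_c2 = √(μ/r₂) = 3287 m/s; transfer-apogee v_a = √[μ(2/r₂ − 1/a_t)] = 1842 m/s.
Δv₂ = v_c2 − v_a = 1445 m/s.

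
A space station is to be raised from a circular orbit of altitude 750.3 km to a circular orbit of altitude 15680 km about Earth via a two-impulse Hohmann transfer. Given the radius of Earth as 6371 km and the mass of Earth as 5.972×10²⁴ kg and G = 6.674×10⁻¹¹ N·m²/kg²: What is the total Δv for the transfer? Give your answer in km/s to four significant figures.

μ = GM = 6.674×10⁻¹¹ × 5.972×10²⁴ = 3.986×10¹⁴ m³/s².
r₁ = 6371 + 750.3 = 7121.3 km = 7.1213×10⁶ m.
r₂ = 6371 + 15680 = 22051 km = 2.2051×10⁷ m.
Transfer ellipse a_t = (r₁ + r₂)/2 = 1.459×10⁷ m.
At r₁: circular v_c1 = √(μ/r₁) = 7481 m/s; transfer-perigee v_p = √[μ(2/r₁ − 1/a_t)] = 9199 m/s.
Δv₁ = v_p − v_c1 = 1717 m/s.
At r₂: circular v_c2 = √(μ/r₂) = 4251 m/s; transfer-apogee v_a = √[μ(2/r₂ − 1/a_t)] = 2971 m/s.
Δv₂ = v_c2 − v_a = 1281 m/s.
Total Δv = Δv₁ + Δv₂ = 2998 m/s = 2.998 km/s.

Δv_total ≈ 2.998 km/s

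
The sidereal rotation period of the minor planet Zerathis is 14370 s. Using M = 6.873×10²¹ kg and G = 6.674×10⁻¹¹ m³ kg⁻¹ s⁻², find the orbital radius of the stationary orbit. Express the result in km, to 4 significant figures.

μ = GM = 6.674×10⁻¹¹ × 6.873×10²¹ = 4.587×10¹¹ m³/s².
A synchronous orbit has period T, so by Kepler's third law a = (μT²/4π²)^(1/3).
μT²/4π² = 4.587×10¹¹ × (1.437×10⁴)² / 39.48 = 2.399×10¹⁸ m³.
a = 1.339×10⁶ m = 1338.7 km.

r_sync ≈ 1339 km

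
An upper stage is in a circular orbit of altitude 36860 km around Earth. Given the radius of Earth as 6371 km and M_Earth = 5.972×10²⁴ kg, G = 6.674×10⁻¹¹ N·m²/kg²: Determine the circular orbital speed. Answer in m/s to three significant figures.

μ = GM = 6.674×10⁻¹¹ × 5.972×10²⁴ = 3.986×10¹⁴ m³/s².
r = 6371 + 36860 = 43231 km = 4.3231×10⁷ m.
For a circular orbit v = √(μ/r) = √(3.986×10¹⁴ / 4.323×10⁷) = √(9.220×10⁶) = 3036 m/s.

v ≈ 3040 m/s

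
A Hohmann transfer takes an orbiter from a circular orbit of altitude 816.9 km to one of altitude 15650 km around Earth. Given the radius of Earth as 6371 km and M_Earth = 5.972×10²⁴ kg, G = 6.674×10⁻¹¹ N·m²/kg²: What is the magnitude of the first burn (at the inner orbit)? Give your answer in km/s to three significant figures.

Δv ≈ 1.70 km/s

μ = GM = 6.674×10⁻¹¹ × 5.972×10²⁴ = 3.986×10¹⁴ m³/s².
r₁ = 6371 + 816.9 = 7187.9 km = 7.1879×10⁶ m.
r₂ = 6371 + 15650 = 22021 km = 2.2021×10⁷ m.
Transfer ellipse a_t = (r₁ + r₂)/2 = 1.460×10⁷ m.
At r₁: circular v_c1 = √(μ/r₁) = 7446 m/s; transfer-perigee v_p = √[μ(2/r₁ − 1/a_t)] = 9144 m/s.
Δv₁ = v_p − v_c1 = 1697 m/s.
= 1.697 km/s.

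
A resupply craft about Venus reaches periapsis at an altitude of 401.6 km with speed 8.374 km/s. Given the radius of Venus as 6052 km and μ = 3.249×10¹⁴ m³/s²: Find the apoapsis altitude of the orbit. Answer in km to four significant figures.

r_p = 6052 + 401.6 = 6453.6 km = 6.454×10⁶ m.
Specific energy ε = v²/2 − μ/r = -1.528×10⁷ J/kg, so a = −μ/(2ε) = 1.063×10⁷ m.
The apsides satisfy r_p + r_a = 2a, so the apoapsis radius is 2a − r_p = 1.481×10⁷ m = 14807 km.
Apoapsis altitude = 14807 − 6052 = 8754.6 km.

apoapsis altitude ≈ 8755 km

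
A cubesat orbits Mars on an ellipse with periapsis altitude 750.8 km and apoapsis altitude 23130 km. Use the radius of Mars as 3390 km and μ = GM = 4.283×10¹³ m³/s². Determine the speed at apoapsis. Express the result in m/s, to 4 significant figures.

v ≈ 660.5 m/s

r_p = 3390 + 750.8 = 4140.8 km = 4.1408×10⁶ m.
r_a = 3390 + 23130 = 26520 km = 2.6520×10⁷ m.
Semi-major axis a = (r_p + r_a)/2 = 15330 km = 1.533×10⁷ m.
Vis-viva: v² = μ(2/r − 1/a) = 4.283×10¹³ × (7.541×10⁻⁸ − 6.523×10⁻⁸) = 4.362×10⁵ m²/s².
v = 660.5 m/s.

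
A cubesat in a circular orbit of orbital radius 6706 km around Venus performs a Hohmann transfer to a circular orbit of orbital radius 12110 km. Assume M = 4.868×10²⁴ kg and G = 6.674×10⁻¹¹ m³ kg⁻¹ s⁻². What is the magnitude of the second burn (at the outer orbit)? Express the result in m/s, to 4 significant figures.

Δv ≈ 806.6 m/s

μ = GM = 6.674×10⁻¹¹ × 4.868×10²⁴ = 3.249×10¹⁴ m³/s².
r₁ = 6706 km = 6.706×10⁶ m.
r₂ = 12110 km = 1.211×10⁷ m.
Transfer ellipse a_t = (r₁ + r₂)/2 = 9.408×10⁶ m.
At r₁: circular v_c1 = √(μ/r₁) = 6960 m/s; transfer-periapsis v_p = √[μ(2/r₁ − 1/a_t)] = 7897 m/s.
At r₂: circular v_c2 = √(μ/r₂) = 5180 m/s; transfer-apoapsis v_a = √[μ(2/r₂ − 1/a_t)] = 4373 m/s.
Δv₂ = v_c2 − v_a = 806.6 m/s.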